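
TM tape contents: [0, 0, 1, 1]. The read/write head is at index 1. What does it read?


Tape: [0, 0, 1, 1]
Positions: 0 1 2 3
Values:    0 0 1 1
Head at position 1
tape[1] = 0

0


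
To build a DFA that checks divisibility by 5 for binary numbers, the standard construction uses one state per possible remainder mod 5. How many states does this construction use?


Divisibility by 5 is tracked via the remainder mod 5: 0, 1, ..., 4
The construction assigns one state to each remainder
Number of remainders = 5

5


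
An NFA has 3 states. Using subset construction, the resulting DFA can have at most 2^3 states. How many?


NFA has 3 states
Subset construction: each DFA state = subset of NFA states
Maximum subsets = 2^3
2^3 = 8

8


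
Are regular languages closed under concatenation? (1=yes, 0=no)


Regular languages are closed under:
- Union (DFA product construction)
- Intersection (DFA product construction)
- Complement (swap accept/reject states)
- Concatenation (NFA construction)
- Kleene star (NFA construction)
concatenation is in this list
Therefore: closed

1


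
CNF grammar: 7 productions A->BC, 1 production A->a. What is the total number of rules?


CNF allows two rule forms:
  A -> BC (binary): 7 rules
  A -> a (terminal): 1 rule
Total = 7 + 1 = 8

8


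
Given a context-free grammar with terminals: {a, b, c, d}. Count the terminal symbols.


Terminal symbols: a, b, c, d
Counting each: a (#1), b (#2), c (#3), d (#4)
Total = 4

4


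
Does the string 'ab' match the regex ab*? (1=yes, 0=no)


Pattern: ab*
String: 'ab'
Pattern requires: exactly one 'a' followed by zero or more 'b's
First char is 'a' -> OK
Rest 'b': all b's? Yes
Result: 1

1


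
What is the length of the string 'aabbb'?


String: 'aabbb'
Counting characters:
  'a' appears 2 time(s)
  'b' appears 3 time(s)
Total length = 2 + 3 = 5

5


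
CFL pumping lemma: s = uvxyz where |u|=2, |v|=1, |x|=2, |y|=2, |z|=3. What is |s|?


|s| = |u| + |v| + |x| + |y| + |z|
= 2 + 1 + 2 + 2 + 3
= 3 + 2 + 5
= 5 + 5
= 10

10


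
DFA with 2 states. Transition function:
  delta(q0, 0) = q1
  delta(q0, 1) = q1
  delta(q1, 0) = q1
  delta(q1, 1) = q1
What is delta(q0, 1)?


Looking up transition function:
delta(q0, 1) in the table
Row: q0, Column: 1
Result: q1

q1


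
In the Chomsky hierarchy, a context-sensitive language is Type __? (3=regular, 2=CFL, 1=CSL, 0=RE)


Chomsky hierarchy levels:
  Type 3: Regular (DFA/NFA/regex)
  Type 2: Context-free (PDA)
  Type 1: Context-sensitive
  Type 0: Recursively enumerable (TM)
'context-sensitive' corresponds to Type 1

1


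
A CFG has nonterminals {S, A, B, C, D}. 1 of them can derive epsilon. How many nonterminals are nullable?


Nonterminals: {S, A, B, C, D}
A nonterminal is nullable if it can derive epsilon
Counting nullable nonterminals: 1
Total nullable = 1

1


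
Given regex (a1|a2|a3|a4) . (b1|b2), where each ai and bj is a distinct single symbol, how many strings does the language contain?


First group: 4 alternatives
Second group: 2 alternatives
Concatenation: each choice from group 1 pairs with each from group 2
Total = 4 x 2 = 8

8


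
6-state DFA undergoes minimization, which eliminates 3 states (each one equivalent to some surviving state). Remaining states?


Original DFA: 6 states
Redundant states removed: 3
Minimized states = original - removed
= 6 - 3
= 3

3


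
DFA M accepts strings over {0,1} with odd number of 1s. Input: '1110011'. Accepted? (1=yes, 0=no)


DFA has 2 states: q_even (start, accept=no) and q_odd
Processing string '1110011' character by character:
  Position 0: read '1', 1-count=1 -> q_odd
  Position 1: read '1', 1-count=2 -> q_even
  Position 2: read '1', 1-count=3 -> q_odd
  Position 3: read '0', 1-count=3 -> q_odd (no change)
  Position 4: read '0', 1-count=3 -> q_odd (no change)
  Position 5: read '1', 1-count=4 -> q_even
  Position 6: read '1', 1-count=5 -> q_odd
Final state: q_odd, total 1s = 5 (odd); the DFA requires an odd count -> accept

1


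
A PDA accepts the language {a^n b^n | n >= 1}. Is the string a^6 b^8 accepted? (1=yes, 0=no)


Language requires equal numbers of a's and b's
PDA pushes for each 'a', pops for each 'b'
Number of a's = 6
Number of b's = 8
6 != 8 -> Reject

0


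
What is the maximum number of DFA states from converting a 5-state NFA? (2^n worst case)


NFA has 5 states
Subset construction: each DFA state = subset of NFA states
Maximum subsets = 2^5
2^5 = 32

32


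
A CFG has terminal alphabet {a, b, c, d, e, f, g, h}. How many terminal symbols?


Terminal symbols: a, b, c, d, e, f, g, h
Counting each: a (#1), b (#2), c (#3), d (#4), e (#5), f (#6), g (#7), h (#8)
Total = 8

8


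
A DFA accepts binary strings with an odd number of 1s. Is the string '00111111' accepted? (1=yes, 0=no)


DFA has 2 states: q_even (start, accept=no) and q_odd
Processing string '00111111' character by character:
  Position 0: read '0', 1-count=0 -> q_even (no change)
  Position 1: read '0', 1-count=0 -> q_even (no change)
  Position 2: read '1', 1-count=1 -> q_odd
  Position 3: read '1', 1-count=2 -> q_even
  Position 4: read '1', 1-count=3 -> q_odd
  Position 5: read '1', 1-count=4 -> q_even
  Position 6: read '1', 1-count=5 -> q_odd
  Position 7: read '1', 1-count=6 -> q_even
Final state: q_even, total 1s = 6 (even); the DFA requires an odd count -> reject

0


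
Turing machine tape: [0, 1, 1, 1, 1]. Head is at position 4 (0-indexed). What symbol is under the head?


Tape: [0, 1, 1, 1, 1]
Positions: 0 1 2 3 4
Values:    0 1 1 1 1
Head at position 4
tape[4] = 1

1


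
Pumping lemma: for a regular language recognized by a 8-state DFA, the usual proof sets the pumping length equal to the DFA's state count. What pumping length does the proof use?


Pumping lemma for regular languages (standard proof):
Take p = |Q|, the number of DFA states.
Any string of length >= |Q| passes through |Q|+1 states while reading its first |Q| symbols,
so by pigeonhole some state repeats, giving the loop that can be pumped.
Here |Q| = 8
Therefore the proof uses p = 8

8


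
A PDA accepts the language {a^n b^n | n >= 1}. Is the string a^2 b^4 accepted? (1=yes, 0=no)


Language requires equal numbers of a's and b's
PDA pushes for each 'a', pops for each 'b'
Number of a's = 2
Number of b's = 4
2 != 4 -> Reject

0


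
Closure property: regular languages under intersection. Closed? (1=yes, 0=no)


Regular languages are closed under:
- Union (DFA product construction)
- Intersection (DFA product construction)
- Complement (swap accept/reject states)
- Concatenation (NFA construction)
- Kleene star (NFA construction)
intersection is in this list
Therefore: closed

1


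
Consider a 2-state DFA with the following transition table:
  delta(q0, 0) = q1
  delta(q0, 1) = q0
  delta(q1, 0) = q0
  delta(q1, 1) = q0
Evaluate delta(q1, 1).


Looking up transition function:
delta(q1, 1) in the table
Row: q1, Column: 1
Result: q0

q0


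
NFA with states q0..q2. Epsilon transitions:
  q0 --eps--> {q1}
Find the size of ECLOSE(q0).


Starting from q0
Initialize closure = {q0}
Follow epsilon from q0 -> add q1
Final closure: {q0, q1}
Size = 2

2


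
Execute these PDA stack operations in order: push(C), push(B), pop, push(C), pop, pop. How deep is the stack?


Tracing stack operations:
  push(C) -> stack = [C], depth=1
  push(B) -> stack = [C,B], depth=2
  pop -> removed B, stack = [C], depth=1
  push(C) -> stack = [C,C], depth=2
  pop -> removed C, stack = [C], depth=1
  pop -> removed C, stack = [], depth=0
Final depth = 0

0


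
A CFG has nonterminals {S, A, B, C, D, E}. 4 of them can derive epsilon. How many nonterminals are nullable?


Nonterminals: {S, A, B, C, D, E}
A nonterminal is nullable if it can derive epsilon
Counting nullable nonterminals: 4
Total nullable = 4

4


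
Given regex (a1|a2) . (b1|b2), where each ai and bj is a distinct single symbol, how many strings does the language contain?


First group: 2 alternatives
Second group: 2 alternatives
Concatenation: each choice from group 1 pairs with each from group 2
Total = 2 x 2 = 4

4


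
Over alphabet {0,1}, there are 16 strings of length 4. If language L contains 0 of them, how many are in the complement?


Alphabet: {0,1}
String length: 4
Total strings of length 4 = 2^4 = 16
Strings in L = 0
Complement = total - |L|
= 16 - 0
= 16

16


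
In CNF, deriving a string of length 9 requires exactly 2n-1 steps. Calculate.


Chomsky Normal Form derivation:
String length n = 9
Each step either:
  - Splits a nonterminal into two (n-1 such steps)
  - Converts a nonterminal to terminal (n such steps)
Total = (n-1) + n = 2n - 1
= 2(9) - 1
= 18 - 1
= 17

17


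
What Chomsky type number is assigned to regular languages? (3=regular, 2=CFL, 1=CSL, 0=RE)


Chomsky hierarchy levels:
  Type 3: Regular (DFA/NFA/regex)
  Type 2: Context-free (PDA)
  Type 1: Context-sensitive
  Type 0: Recursively enumerable (TM)
'regular' corresponds to Type 3

3


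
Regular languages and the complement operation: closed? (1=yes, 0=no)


Regular languages are closed under all standard operations:
- Union: Yes (product construction)
- Intersection: Yes (product construction)
- Complement: Yes (swap accept/reject)
- Concatenation: Yes (NFA construction)
Operation: complement -> Closed

1


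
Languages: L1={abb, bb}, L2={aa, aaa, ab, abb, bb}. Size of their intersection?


L1 = {abb, bb}
L2 = {aa, aaa, ab, abb, bb}
Checking each string in L1 against L2:
  'abb': in L2? Yes
  'bb': in L2? Yes
Intersection = {abb, bb}
|L1 ∩ L2| = 2

2


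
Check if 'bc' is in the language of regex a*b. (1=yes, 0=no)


Pattern: a*b
String: 'bc'
Pattern requires: zero or more 'a's followed by exactly one 'b'
Found 0 leading 'a's
Remaining: 'bc'
Remaining is not 'b' -> no match
Result: 0

0


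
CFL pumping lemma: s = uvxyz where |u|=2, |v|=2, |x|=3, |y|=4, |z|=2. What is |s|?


|s| = |u| + |v| + |x| + |y| + |z|
= 2 + 2 + 3 + 4 + 2
= 4 + 3 + 6
= 7 + 6
= 13

13


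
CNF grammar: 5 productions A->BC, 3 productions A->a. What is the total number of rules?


CNF allows two rule forms:
  A -> BC (binary): 5 rules
  A -> a (terminal): 3 rules
Total = 5 + 3 = 8

8


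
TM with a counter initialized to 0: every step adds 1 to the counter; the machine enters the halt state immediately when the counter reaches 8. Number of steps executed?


Counter starts at 0. Counting sequence:
  Step 1: counter = 1
  Step 2: counter = 2
  Step 3: counter = 3
  Step 4: counter = 4
  Step 5: counter = 5
  Step 6: counter = 6
  Step 7: counter = 7
  Step 8: counter = 8
Counter reached 8 -> halt
Total steps = 8

8


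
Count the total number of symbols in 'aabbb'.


String: 'aabbb'
Counting characters:
  'a' appears 2 time(s)
  'b' appears 3 time(s)
Total length = 2 + 3 = 5

5


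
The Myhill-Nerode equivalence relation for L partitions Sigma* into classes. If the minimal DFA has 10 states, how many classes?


Myhill-Nerode theorem:
Number of equivalence classes = number of states in minimal DFA
Minimal DFA states = 10
Therefore equivalence classes = 10

10


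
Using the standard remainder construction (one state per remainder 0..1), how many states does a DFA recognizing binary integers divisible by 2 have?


Divisibility by 2 is tracked via the remainder mod 2: 0, 1, ..., 1
The construction assigns one state to each remainder
Number of remainders = 2

2


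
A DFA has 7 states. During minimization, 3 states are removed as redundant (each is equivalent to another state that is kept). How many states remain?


Original DFA: 7 states
Redundant states removed: 3
Minimized states = original - removed
= 7 - 3
= 4

4


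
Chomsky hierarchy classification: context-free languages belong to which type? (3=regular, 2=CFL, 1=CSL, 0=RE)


Chomsky hierarchy levels:
  Type 3: Regular (DFA/NFA/regex)
  Type 2: Context-free (PDA)
  Type 1: Context-sensitive
  Type 0: Recursively enumerable (TM)
'context-free' corresponds to Type 2

2


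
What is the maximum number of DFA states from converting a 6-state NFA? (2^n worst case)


NFA has 6 states
Subset construction: each DFA state = subset of NFA states
Maximum subsets = 2^6
2^6 = 64

64


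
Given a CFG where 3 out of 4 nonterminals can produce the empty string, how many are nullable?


Nonterminals: {S, A, B, C}
A nonterminal is nullable if it can derive epsilon
Counting nullable nonterminals: 3
Total nullable = 3

3


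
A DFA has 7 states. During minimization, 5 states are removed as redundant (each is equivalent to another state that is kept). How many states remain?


Original DFA: 7 states
Redundant states removed: 5
Minimized states = original - removed
= 7 - 5
= 2

2


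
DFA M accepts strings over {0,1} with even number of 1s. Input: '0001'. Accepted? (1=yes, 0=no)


DFA has 2 states: q_even (start, accept=yes) and q_odd
Processing string '0001' character by character:
  Position 0: read '0', 1-count=0 -> q_even (no change)
  Position 1: read '0', 1-count=0 -> q_even (no change)
  Position 2: read '0', 1-count=0 -> q_even (no change)
  Position 3: read '1', 1-count=1 -> q_odd
Final state: q_odd, total 1s = 1 (odd); the DFA requires an even count -> reject

0


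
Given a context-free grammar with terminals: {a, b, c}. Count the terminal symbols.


Terminal symbols: a, b, c
Counting each: a (#1), b (#2), c (#3)
Total = 3

3


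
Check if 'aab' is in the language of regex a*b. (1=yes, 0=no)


Pattern: a*b
String: 'aab'
Pattern requires: zero or more 'a's followed by exactly one 'b'
Found 2 leading 'a's
Remaining: 'b'
Remaining is exactly 'b' -> match
Result: 1

1


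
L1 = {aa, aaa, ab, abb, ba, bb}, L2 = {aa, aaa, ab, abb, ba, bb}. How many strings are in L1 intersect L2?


L1 = {aa, aaa, ab, abb, ba, bb}
L2 = {aa, aaa, ab, abb, ba, bb}
Checking each string in L1 against L2:
  'aa': in L2? Yes
  'aaa': in L2? Yes
  'ab': in L2? Yes
  'abb': in L2? Yes
  'ba': in L2? Yes
  'bb': in L2? Yes
Intersection = {aa, aaa, ab, abb, ba, bb}
|L1 ∩ L2| = 6

6


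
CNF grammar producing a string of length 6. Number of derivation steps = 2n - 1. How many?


Chomsky Normal Form derivation:
String length n = 6
Each step either:
  - Splits a nonterminal into two (n-1 such steps)
  - Converts a nonterminal to terminal (n such steps)
Total = (n-1) + n = 2n - 1
= 2(6) - 1
= 12 - 1
= 11

11


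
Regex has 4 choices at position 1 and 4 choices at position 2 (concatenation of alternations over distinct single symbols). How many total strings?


First group: 4 alternatives
Second group: 4 alternatives
Concatenation: each choice from group 1 pairs with each from group 2
Total = 4 x 4 = 16

16


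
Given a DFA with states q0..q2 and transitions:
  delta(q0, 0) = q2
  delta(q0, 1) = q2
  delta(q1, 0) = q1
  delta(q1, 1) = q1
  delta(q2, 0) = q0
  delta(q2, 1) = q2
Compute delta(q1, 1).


Looking up transition function:
delta(q1, 1) in the table
Row: q1, Column: 1
Result: q1

q1


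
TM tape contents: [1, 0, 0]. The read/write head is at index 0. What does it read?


Tape: [1, 0, 0]
Positions: 0 1 2
Values:    1 0 0
Head at position 0
tape[0] = 1

1


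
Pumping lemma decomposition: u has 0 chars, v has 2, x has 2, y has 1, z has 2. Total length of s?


|s| = |u| + |v| + |x| + |y| + |z|
= 0 + 2 + 2 + 1 + 2
= 2 + 2 + 3
= 4 + 3
= 7

7


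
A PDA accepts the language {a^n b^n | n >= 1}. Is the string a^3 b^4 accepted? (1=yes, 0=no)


Language requires equal numbers of a's and b's
PDA pushes for each 'a', pops for each 'b'
Number of a's = 3
Number of b's = 4
3 != 4 -> Reject

0


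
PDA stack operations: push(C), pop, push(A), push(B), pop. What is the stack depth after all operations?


Tracing stack operations:
  push(C) -> stack = [C], depth=1
  pop -> removed C, stack = [], depth=0
  push(A) -> stack = [A], depth=1
  push(B) -> stack = [A,B], depth=2
  pop -> removed B, stack = [A], depth=1
Final depth = 1

1


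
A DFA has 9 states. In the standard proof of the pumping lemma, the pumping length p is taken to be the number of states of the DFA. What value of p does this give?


Pumping lemma for regular languages (standard proof):
Take p = |Q|, the number of DFA states.
Any string of length >= |Q| passes through |Q|+1 states while reading its first |Q| symbols,
so by pigeonhole some state repeats, giving the loop that can be pumped.
Here |Q| = 9
Therefore the proof uses p = 9

9


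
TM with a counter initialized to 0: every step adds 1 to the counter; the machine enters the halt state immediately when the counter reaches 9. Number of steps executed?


Counter starts at 0. Counting sequence:
  Step 1: counter = 1
  Step 2: counter = 2
  Step 3: counter = 3
  Step 4: counter = 4
  Step 5: counter = 5
  Step 6: counter = 6
  ...
  Step 9: counter = 9
Counter reached 9 -> halt
Total steps = 9

9


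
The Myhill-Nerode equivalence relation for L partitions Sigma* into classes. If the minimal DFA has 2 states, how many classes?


Myhill-Nerode theorem:
Number of equivalence classes = number of states in minimal DFA
Minimal DFA states = 2
Therefore equivalence classes = 2

2


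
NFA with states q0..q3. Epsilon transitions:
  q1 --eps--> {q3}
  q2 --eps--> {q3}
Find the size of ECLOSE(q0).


Starting from q0
Initialize closure = {q0}
q0 has no outgoing epsilon transitions -> nothing to add
Final closure: {q0}
Size = 1

1


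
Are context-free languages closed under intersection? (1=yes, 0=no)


CFL closure properties:
  Closed under: union, concatenation, Kleene star
  NOT closed under: intersection, complement
Operation 'intersection' is in not-closed list -> No (not closed)

0


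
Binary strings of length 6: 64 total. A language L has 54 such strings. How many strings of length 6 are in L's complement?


Alphabet: {0,1}
String length: 6
Total strings of length 6 = 2^6 = 64
Strings in L = 54
Complement = total - |L|
= 64 - 54
= 10

10


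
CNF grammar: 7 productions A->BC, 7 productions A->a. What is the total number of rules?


CNF allows two rule forms:
  A -> BC (binary): 7 rules
  A -> a (terminal): 7 rules
Total = 7 + 7 = 14

14


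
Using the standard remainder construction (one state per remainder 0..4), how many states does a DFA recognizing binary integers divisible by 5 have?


Divisibility by 5 is tracked via the remainder mod 5: 0, 1, ..., 4
The construction assigns one state to each remainder
Number of remainders = 5

5


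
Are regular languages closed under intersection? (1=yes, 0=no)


Regular languages are closed under:
- Union (DFA product construction)
- Intersection (DFA product construction)
- Complement (swap accept/reject states)
- Concatenation (NFA construction)
- Kleene star (NFA construction)
intersection is in this list
Therefore: closed

1


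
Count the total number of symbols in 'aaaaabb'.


String: 'aaaaabb'
Counting characters:
  'a' appears 5 time(s)
  'b' appears 2 time(s)
Total length = 5 + 2 = 7

7


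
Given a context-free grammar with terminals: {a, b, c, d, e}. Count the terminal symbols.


Terminal symbols: a, b, c, d, e
Counting each: a (#1), b (#2), c (#3), d (#4), e (#5)
Total = 5

5


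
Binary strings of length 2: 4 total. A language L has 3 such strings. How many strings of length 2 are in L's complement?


Alphabet: {0,1}
String length: 2
Total strings of length 2 = 2^2 = 4
Strings in L = 3
Complement = total - |L|
= 4 - 3
= 1

1


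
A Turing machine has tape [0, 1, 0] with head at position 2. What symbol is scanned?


Tape: [0, 1, 0]
Positions: 0 1 2
Values:    0 1 0
Head at position 2
tape[2] = 0

0


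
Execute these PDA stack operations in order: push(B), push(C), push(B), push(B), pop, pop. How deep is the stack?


Tracing stack operations:
  push(B) -> stack = [B], depth=1
  push(C) -> stack = [B,C], depth=2
  push(B) -> stack = [B,C,B], depth=3
  push(B) -> stack = [B,C,B,B], depth=4
  pop -> removed B, stack = [B,C,B], depth=3
  pop -> removed B, stack = [B,C], depth=2
Final depth = 2

2


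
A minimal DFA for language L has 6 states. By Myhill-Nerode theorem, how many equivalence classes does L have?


Myhill-Nerode theorem:
Number of equivalence classes = number of states in minimal DFA
Minimal DFA states = 6
Therefore equivalence classes = 6

6


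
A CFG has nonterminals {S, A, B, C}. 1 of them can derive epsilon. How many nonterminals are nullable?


Nonterminals: {S, A, B, C}
A nonterminal is nullable if it can derive epsilon
Counting nullable nonterminals: 1
Total nullable = 1

1


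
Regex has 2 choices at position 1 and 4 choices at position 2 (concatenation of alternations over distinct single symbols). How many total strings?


First group: 2 alternatives
Second group: 4 alternatives
Concatenation: each choice from group 1 pairs with each from group 2
Total = 2 x 4 = 8

8


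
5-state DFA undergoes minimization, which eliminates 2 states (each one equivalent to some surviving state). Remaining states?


Original DFA: 5 states
Redundant states removed: 2
Minimized states = original - removed
= 5 - 2
= 3

3


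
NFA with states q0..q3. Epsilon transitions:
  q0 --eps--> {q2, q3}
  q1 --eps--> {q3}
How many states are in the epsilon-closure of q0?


Starting from q0
Initialize closure = {q0}
Follow epsilon from q0 -> add q2
Follow epsilon from q0 -> add q3
Final closure: {q0, q2, q3}
Size = 3

3


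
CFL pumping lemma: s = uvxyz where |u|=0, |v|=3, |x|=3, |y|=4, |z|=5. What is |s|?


|s| = |u| + |v| + |x| + |y| + |z|
= 0 + 3 + 3 + 4 + 5
= 3 + 3 + 9
= 6 + 9
= 15

15


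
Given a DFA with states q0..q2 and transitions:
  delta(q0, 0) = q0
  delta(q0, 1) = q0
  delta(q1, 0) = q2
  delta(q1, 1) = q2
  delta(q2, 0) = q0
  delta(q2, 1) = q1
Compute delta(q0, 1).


Looking up transition function:
delta(q0, 1) in the table
Row: q0, Column: 1
Result: q0

q0


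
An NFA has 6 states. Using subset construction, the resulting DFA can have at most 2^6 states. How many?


NFA has 6 states
Subset construction: each DFA state = subset of NFA states
Maximum subsets = 2^6
2^6 = 64

64


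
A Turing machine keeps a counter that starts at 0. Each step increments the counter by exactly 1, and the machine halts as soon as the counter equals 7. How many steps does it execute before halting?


Counter starts at 0. Counting sequence:
  Step 1: counter = 1
  Step 2: counter = 2
  Step 3: counter = 3
  Step 4: counter = 4
  Step 5: counter = 5
  Step 6: counter = 6
  Step 7: counter = 7
Counter reached 7 -> halt
Total steps = 7

7


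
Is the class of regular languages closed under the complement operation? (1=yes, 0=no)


Regular languages are closed under:
- Union (DFA product construction)
- Intersection (DFA product construction)
- Complement (swap accept/reject states)
- Concatenation (NFA construction)
- Kleene star (NFA construction)
complement is in this list
Therefore: closed

1


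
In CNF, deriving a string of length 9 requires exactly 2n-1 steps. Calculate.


Chomsky Normal Form derivation:
String length n = 9
Each step either:
  - Splits a nonterminal into two (n-1 such steps)
  - Converts a nonterminal to terminal (n such steps)
Total = (n-1) + n = 2n - 1
= 2(9) - 1
= 18 - 1
= 17

17


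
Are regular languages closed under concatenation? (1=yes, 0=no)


Regular languages are closed under all standard operations:
- Union: Yes (product construction)
- Intersection: Yes (product construction)
- Complement: Yes (swap accept/reject)
- Concatenation: Yes (NFA construction)
Operation: concatenation -> Closed

1


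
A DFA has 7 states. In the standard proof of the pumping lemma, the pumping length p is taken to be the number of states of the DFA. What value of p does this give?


Pumping lemma for regular languages (standard proof):
Take p = |Q|, the number of DFA states.
Any string of length >= |Q| passes through |Q|+1 states while reading its first |Q| symbols,
so by pigeonhole some state repeats, giving the loop that can be pumped.
Here |Q| = 7
Therefore the proof uses p = 7

7


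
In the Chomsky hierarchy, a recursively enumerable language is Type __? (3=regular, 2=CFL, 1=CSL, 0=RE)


Chomsky hierarchy levels:
  Type 3: Regular (DFA/NFA/regex)
  Type 2: Context-free (PDA)
  Type 1: Context-sensitive
  Type 0: Recursively enumerable (TM)
'recursively enumerable' corresponds to Type 0

0


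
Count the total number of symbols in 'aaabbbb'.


String: 'aaabbbb'
Counting characters:
  'a' appears 3 time(s)
  'b' appears 4 time(s)
Total length = 3 + 4 = 7

7


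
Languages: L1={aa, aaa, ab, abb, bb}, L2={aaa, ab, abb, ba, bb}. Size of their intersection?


L1 = {aa, aaa, ab, abb, bb}
L2 = {aaa, ab, abb, ba, bb}
Checking each string in L1 against L2:
  'aa': in L2? No
  'aaa': in L2? Yes
  'ab': in L2? Yes
  'abb': in L2? Yes
  'bb': in L2? Yes
Intersection = {aaa, ab, abb, bb}
|L1 ∩ L2| = 4

4


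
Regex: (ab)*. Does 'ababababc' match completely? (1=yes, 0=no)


Pattern: (ab)*
String: 'ababababc'
Pattern requires: zero or more repetitions of 'ab'
Length 9 is odd -> cannot be (ab)* -> no match
Result: 0

0


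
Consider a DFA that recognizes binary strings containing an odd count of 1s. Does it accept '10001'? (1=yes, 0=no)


DFA has 2 states: q_even (start, accept=no) and q_odd
Processing string '10001' character by character:
  Position 0: read '1', 1-count=1 -> q_odd
  Position 1: read '0', 1-count=1 -> q_odd (no change)
  Position 2: read '0', 1-count=1 -> q_odd (no change)
  Position 3: read '0', 1-count=1 -> q_odd (no change)
  Position 4: read '1', 1-count=2 -> q_even
Final state: q_even, total 1s = 2 (even); the DFA requires an odd count -> reject

0


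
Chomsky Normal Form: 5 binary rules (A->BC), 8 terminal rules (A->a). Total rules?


CNF allows two rule forms:
  A -> BC (binary): 5 rules
  A -> a (terminal): 8 rules
Total = 5 + 8 = 13

13


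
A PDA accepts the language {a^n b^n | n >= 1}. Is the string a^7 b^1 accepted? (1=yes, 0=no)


Language requires equal numbers of a's and b's
PDA pushes for each 'a', pops for each 'b'
Number of a's = 7
Number of b's = 1
7 != 1 -> Reject

0


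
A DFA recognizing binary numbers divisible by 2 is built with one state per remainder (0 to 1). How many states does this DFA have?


Divisibility by 2 is tracked via the remainder mod 2: 0, 1, ..., 1
The construction assigns one state to each remainder
Number of remainders = 2

2


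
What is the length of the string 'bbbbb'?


String: 'bbbbb'
Counting characters:
  'b' appears 5 time(s)
Total length = 0 + 5 = 5

5


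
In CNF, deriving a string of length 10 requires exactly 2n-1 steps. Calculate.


Chomsky Normal Form derivation:
String length n = 10
Each step either:
  - Splits a nonterminal into two (n-1 such steps)
  - Converts a nonterminal to terminal (n such steps)
Total = (n-1) + n = 2n - 1
= 2(10) - 1
= 20 - 1
= 19

19


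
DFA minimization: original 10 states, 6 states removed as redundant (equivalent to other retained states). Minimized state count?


Original DFA: 10 states
Redundant states removed: 6
Minimized states = original - removed
= 10 - 6
= 4

4


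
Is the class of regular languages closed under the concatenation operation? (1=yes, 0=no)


Regular languages are closed under:
- Union (DFA product construction)
- Intersection (DFA product construction)
- Complement (swap accept/reject states)
- Concatenation (NFA construction)
- Kleene star (NFA construction)
concatenation is in this list
Therefore: closed

1


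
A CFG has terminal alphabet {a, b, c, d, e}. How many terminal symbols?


Terminal symbols: a, b, c, d, e
Counting each: a (#1), b (#2), c (#3), d (#4), e (#5)
Total = 5

5


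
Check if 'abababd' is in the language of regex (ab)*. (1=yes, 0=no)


Pattern: (ab)*
String: 'abababd'
Pattern requires: zero or more repetitions of 'ab'
Length 7 is odd -> cannot be (ab)* -> no match
Result: 0

0


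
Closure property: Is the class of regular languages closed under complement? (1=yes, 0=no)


Regular languages are closed under all standard operations:
- Union: Yes (product construction)
- Intersection: Yes (product construction)
- Complement: Yes (swap accept/reject)
- Concatenation: Yes (NFA construction)
Operation: complement -> Closed

1


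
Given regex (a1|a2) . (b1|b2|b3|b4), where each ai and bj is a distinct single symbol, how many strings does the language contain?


First group: 2 alternatives
Second group: 4 alternatives
Concatenation: each choice from group 1 pairs with each from group 2
Total = 2 x 4 = 8

8


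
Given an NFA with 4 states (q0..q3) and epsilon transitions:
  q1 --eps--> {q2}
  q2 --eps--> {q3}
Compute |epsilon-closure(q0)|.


Starting from q0
Initialize closure = {q0}
q0 has no outgoing epsilon transitions -> nothing to add
Final closure: {q0}
Size = 1

1


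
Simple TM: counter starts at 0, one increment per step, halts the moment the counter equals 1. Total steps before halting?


Counter starts at 0. Counting sequence:
  Step 1: counter = 1
Counter reached 1 -> halt
Total steps = 1

1


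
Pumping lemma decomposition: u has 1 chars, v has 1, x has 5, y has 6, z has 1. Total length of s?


|s| = |u| + |v| + |x| + |y| + |z|
= 1 + 1 + 5 + 6 + 1
= 2 + 5 + 7
= 7 + 7
= 14

14


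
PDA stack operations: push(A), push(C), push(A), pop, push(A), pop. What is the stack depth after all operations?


Tracing stack operations:
  push(A) -> stack = [A], depth=1
  push(C) -> stack = [A,C], depth=2
  push(A) -> stack = [A,C,A], depth=3
  pop -> removed A, stack = [A,C], depth=2
  push(A) -> stack = [A,C,A], depth=3
  pop -> removed A, stack = [A,C], depth=2
Final depth = 2

2


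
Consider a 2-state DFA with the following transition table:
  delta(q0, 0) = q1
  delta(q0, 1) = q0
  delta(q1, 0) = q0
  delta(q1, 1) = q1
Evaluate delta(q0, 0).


Looking up transition function:
delta(q0, 0) in the table
Row: q0, Column: 0
Result: q1

q1


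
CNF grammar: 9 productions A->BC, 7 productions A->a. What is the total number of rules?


CNF allows two rule forms:
  A -> BC (binary): 9 rules
  A -> a (terminal): 7 rules
Total = 9 + 7 = 16

16


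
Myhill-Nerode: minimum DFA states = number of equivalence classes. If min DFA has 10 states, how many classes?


Myhill-Nerode theorem:
Number of equivalence classes = number of states in minimal DFA
Minimal DFA states = 10
Therefore equivalence classes = 10

10


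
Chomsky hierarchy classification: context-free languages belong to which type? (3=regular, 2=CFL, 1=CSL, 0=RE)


Chomsky hierarchy levels:
  Type 3: Regular (DFA/NFA/regex)
  Type 2: Context-free (PDA)
  Type 1: Context-sensitive
  Type 0: Recursively enumerable (TM)
'context-free' corresponds to Type 2

2


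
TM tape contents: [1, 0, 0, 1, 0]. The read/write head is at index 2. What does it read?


Tape: [1, 0, 0, 1, 0]
Positions: 0 1 2 3 4
Values:    1 0 0 1 0
Head at position 2
tape[2] = 0

0


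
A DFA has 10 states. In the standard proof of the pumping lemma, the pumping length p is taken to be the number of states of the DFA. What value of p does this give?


Pumping lemma for regular languages (standard proof):
Take p = |Q|, the number of DFA states.
Any string of length >= |Q| passes through |Q|+1 states while reading its first |Q| symbols,
so by pigeonhole some state repeats, giving the loop that can be pumped.
Here |Q| = 10
Therefore the proof uses p = 10

10


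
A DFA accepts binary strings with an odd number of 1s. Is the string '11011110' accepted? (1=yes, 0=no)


DFA has 2 states: q_even (start, accept=no) and q_odd
Processing string '11011110' character by character:
  Position 0: read '1', 1-count=1 -> q_odd
  Position 1: read '1', 1-count=2 -> q_even
  Position 2: read '0', 1-count=2 -> q_even (no change)
  Position 3: read '1', 1-count=3 -> q_odd
  Position 4: read '1', 1-count=4 -> q_even
  Position 5: read '1', 1-count=5 -> q_odd
  Position 6: read '1', 1-count=6 -> q_even
  Position 7: read '0', 1-count=6 -> q_even (no change)
Final state: q_even, total 1s = 6 (even); the DFA requires an odd count -> reject

0


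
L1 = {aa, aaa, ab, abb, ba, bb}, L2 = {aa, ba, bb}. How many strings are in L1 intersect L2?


L1 = {aa, aaa, ab, abb, ba, bb}
L2 = {aa, ba, bb}
Checking each string in L1 against L2:
  'aa': in L2? Yes
  'aaa': in L2? No
  'ab': in L2? No
  'abb': in L2? No
  'ba': in L2? Yes
  'bb': in L2? Yes
Intersection = {aa, ba, bb}
|L1 ∩ L2| = 3

3


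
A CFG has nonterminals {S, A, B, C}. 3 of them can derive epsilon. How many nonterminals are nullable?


Nonterminals: {S, A, B, C}
A nonterminal is nullable if it can derive epsilon
Counting nullable nonterminals: 3
Total nullable = 3

3


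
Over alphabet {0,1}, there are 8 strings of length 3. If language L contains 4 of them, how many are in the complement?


Alphabet: {0,1}
String length: 3
Total strings of length 3 = 2^3 = 8
Strings in L = 4
Complement = total - |L|
= 8 - 4
= 4

4


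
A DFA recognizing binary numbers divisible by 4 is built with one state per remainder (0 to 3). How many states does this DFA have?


Divisibility by 4 is tracked via the remainder mod 4: 0, 1, ..., 3
The construction assigns one state to each remainder
Number of remainders = 4

4


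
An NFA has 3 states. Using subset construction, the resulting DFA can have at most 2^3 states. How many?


NFA has 3 states
Subset construction: each DFA state = subset of NFA states
Maximum subsets = 2^3
2^3 = 8

8


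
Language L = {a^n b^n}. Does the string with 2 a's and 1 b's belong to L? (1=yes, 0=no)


Language requires equal numbers of a's and b's
PDA pushes for each 'a', pops for each 'b'
Number of a's = 2
Number of b's = 1
2 != 1 -> Reject

0


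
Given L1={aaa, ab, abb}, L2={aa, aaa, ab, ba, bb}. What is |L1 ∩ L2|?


L1 = {aaa, ab, abb}
L2 = {aa, aaa, ab, ba, bb}
Checking each string in L1 against L2:
  'aaa': in L2? Yes
  'ab': in L2? Yes
  'abb': in L2? No
Intersection = {aaa, ab}
|L1 ∩ L2| = 2

2


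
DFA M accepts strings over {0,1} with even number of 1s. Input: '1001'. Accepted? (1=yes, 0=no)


DFA has 2 states: q_even (start, accept=yes) and q_odd
Processing string '1001' character by character:
  Position 0: read '1', 1-count=1 -> q_odd
  Position 1: read '0', 1-count=1 -> q_odd (no change)
  Position 2: read '0', 1-count=1 -> q_odd (no change)
  Position 3: read '1', 1-count=2 -> q_even
Final state: q_even, total 1s = 2 (even); the DFA requires an even count -> accept

1


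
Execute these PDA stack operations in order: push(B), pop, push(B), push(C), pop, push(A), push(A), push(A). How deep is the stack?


Tracing stack operations:
  push(B) -> stack = [B], depth=1
  pop -> removed B, stack = [], depth=0
  push(B) -> stack = [B], depth=1
  push(C) -> stack = [B,C], depth=2
  pop -> removed C, stack = [B], depth=1
  push(A) -> stack = [B,A], depth=2
  push(A) -> stack = [B,A,A], depth=3
  push(A) -> stack = [B,A,A,A], depth=4
Final depth = 4

4


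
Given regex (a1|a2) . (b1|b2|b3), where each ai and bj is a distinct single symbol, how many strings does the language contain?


First group: 2 alternatives
Second group: 3 alternatives
Concatenation: each choice from group 1 pairs with each from group 2
Total = 2 x 3 = 6

6


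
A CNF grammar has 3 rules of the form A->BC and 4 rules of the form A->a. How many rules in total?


CNF allows two rule forms:
  A -> BC (binary): 3 rules
  A -> a (terminal): 4 rules
Total = 3 + 4 = 7

7


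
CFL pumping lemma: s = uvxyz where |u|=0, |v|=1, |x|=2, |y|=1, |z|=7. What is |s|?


|s| = |u| + |v| + |x| + |y| + |z|
= 0 + 1 + 2 + 1 + 7
= 1 + 2 + 8
= 3 + 8
= 11

11


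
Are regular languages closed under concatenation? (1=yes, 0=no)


Regular languages are closed under all standard operations:
- Union: Yes (product construction)
- Intersection: Yes (product construction)
- Complement: Yes (swap accept/reject)
- Concatenation: Yes (NFA construction)
Operation: concatenation -> Closed

1


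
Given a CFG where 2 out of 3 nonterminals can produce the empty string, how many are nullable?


Nonterminals: {S, A, B}
A nonterminal is nullable if it can derive epsilon
Counting nullable nonterminals: 2
Total nullable = 2

2


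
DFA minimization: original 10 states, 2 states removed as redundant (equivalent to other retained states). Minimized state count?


Original DFA: 10 states
Redundant states removed: 2
Minimized states = original - removed
= 10 - 2
= 8

8


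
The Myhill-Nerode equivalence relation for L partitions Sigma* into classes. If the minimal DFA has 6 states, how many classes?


Myhill-Nerode theorem:
Number of equivalence classes = number of states in minimal DFA
Minimal DFA states = 6
Therefore equivalence classes = 6

6


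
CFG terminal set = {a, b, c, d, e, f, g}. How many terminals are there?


Terminal symbols: a, b, c, d, e, f, g
Counting each: a (#1), b (#2), c (#3), d (#4), e (#5), f (#6), g (#7)
Total = 7

7


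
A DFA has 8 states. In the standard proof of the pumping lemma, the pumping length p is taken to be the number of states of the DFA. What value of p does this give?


Pumping lemma for regular languages (standard proof):
Take p = |Q|, the number of DFA states.
Any string of length >= |Q| passes through |Q|+1 states while reading its first |Q| symbols,
so by pigeonhole some state repeats, giving the loop that can be pumped.
Here |Q| = 8
Therefore the proof uses p = 8

8


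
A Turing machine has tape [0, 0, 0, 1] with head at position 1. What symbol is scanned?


Tape: [0, 0, 0, 1]
Positions: 0 1 2 3
Values:    0 0 0 1
Head at position 1
tape[1] = 0

0


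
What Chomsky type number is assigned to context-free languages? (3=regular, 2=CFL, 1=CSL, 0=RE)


Chomsky hierarchy levels:
  Type 3: Regular (DFA/NFA/regex)
  Type 2: Context-free (PDA)
  Type 1: Context-sensitive
  Type 0: Recursively enumerable (TM)
'context-free' corresponds to Type 2

2


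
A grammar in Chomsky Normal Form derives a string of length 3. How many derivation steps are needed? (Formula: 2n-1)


Chomsky Normal Form derivation:
String length n = 3
Each step either:
  - Splits a nonterminal into two (n-1 such steps)
  - Converts a nonterminal to terminal (n such steps)
Total = (n-1) + n = 2n - 1
= 2(3) - 1
= 6 - 1
= 5

5


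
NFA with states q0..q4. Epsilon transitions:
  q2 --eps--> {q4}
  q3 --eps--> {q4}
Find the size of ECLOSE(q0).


Starting from q0
Initialize closure = {q0}
q0 has no outgoing epsilon transitions -> nothing to add
Final closure: {q0}
Size = 1

1


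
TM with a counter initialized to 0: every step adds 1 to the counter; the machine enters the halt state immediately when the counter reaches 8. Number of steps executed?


Counter starts at 0. Counting sequence:
  Step 1: counter = 1
  Step 2: counter = 2
  Step 3: counter = 3
  Step 4: counter = 4
  Step 5: counter = 5
  Step 6: counter = 6
  Step 7: counter = 7
  Step 8: counter = 8
Counter reached 8 -> halt
Total steps = 8

8


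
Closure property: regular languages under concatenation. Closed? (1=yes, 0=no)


Regular languages are closed under:
- Union (DFA product construction)
- Intersection (DFA product construction)
- Complement (swap accept/reject states)
- Concatenation (NFA construction)
- Kleene star (NFA construction)
concatenation is in this list
Therefore: closed

1


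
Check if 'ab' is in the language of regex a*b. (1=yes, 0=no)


Pattern: a*b
String: 'ab'
Pattern requires: zero or more 'a's followed by exactly one 'b'
Found 1 leading 'a's
Remaining: 'b'
Remaining is exactly 'b' -> match
Result: 1

1


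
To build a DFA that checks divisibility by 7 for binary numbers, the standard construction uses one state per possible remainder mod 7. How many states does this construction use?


Divisibility by 7 is tracked via the remainder mod 7: 0, 1, ..., 6
The construction assigns one state to each remainder
Number of remainders = 7

7
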